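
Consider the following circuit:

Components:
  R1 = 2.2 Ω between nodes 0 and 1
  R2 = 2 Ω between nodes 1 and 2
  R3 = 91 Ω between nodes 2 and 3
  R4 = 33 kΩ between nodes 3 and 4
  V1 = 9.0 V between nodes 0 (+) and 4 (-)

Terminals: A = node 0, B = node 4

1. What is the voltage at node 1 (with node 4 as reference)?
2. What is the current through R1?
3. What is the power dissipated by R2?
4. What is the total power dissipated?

Nodal analysis, taking node 4 as the 0 V reference.
Source V1 fixes V_0 = 9 V.
KCL at each unknown node (sum of currents leaving = 0; resistances in Ω):
  Node 1: (V_1 - 9)/2.2 + (V_1 - V_2)/2 = 0
  Node 2: (V_2 - V_1)/2 + (V_2 - V_3)/91 = 0
  Node 3: (V_3 - V_2)/91 + (V_3 - 0)/33000 = 0
Collecting terms (coefficients in siemens):
  0.9545·V_1 - 0.5·V_2 = 4.091
  0.511·V_2 - 0.5·V_1 - 0.01099·V_3 = 0
  0.01102·V_3 - 0.01099·V_2 = 0
Solving these 3 simultaneous equations (Gaussian elimination) gives:
  V_1 = 8.999 V, V_2 = 8.999 V, V_3 = 8.974 V
Part 1:
  Read off the nodal solution: V_1 = 8.999 V
Part 2:
  I_R1 = (V_0 - V_1)/R1 = (9 - 8.999)/2.2 = 0.0002719 A
  Magnitude: I_R1 = 0.0002719 A
Part 3:
  I_R2 = (V_1 - V_2)/R2 = (8.999 - 8.999)/2 = 0.0002719 A
  P_R2 = I_R2² × R2 = (0.0002719)² × 2 = 0.0000001479 W
Part 4:
  Power in each resistor, P = (ΔV)²/R:
    P_R1 = (9 - 8.999)²/2.2 = 0.0000001627 W
    P_R2 = (8.999 - 8.999)²/2 = 0.0000001479 W
    P_R3 = (8.999 - 8.974)²/91 = 0.00000673 W
    P_R4 = (8.974 - 0)²/33000 = 0.00244 W
  P_total = P_R1 + P_R2 + P_R3 + P_R4 = 0.002447 W

Final answers:
1. V_1 = 8.999 V
2. I_R1 = 0.0002719 A
3. P_R2 = 1.479e-07 W
4. P_total = 0.002447 W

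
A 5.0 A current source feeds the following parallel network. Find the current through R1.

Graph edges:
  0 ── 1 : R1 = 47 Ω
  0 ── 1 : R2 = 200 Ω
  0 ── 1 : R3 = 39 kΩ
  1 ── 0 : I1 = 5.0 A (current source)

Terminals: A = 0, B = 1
All resistors sit directly between nodes 0 and 1, so they are in parallel and share one voltage V; the full source current 5 A splits among them.
1/R_par = 1/47 + 1/200 + 1/39000 = 0.0263 S  =>  R_par = 38.02 Ω
V = I × R_par = 5 × 38.02 = 190.1 V
I_R1 = V/R1 = 190.1/47 = 4.045 A

Final answer: 4.045 A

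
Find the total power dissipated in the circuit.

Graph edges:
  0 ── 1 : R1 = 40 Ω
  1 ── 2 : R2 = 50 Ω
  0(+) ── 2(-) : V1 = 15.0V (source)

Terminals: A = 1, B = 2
Nodal analysis, taking node 2 as the 0 V reference.
Source V1 fixes V_0 = 15 V.
KCL at each unknown node (sum of currents leaving = 0; resistances in Ω):
  Node 1: (V_1 - 15)/40 + (V_1 - 0)/50 = 0
Collecting terms: 0.045 × V_1 = 0.375  =>  V_1 = 8.333 V
Power in each resistor, P = (ΔV)²/R:
  P_R1 = (15 - 8.333)²/40 = 1.111 W
  P_R2 = (8.333 - 0)²/50 = 1.389 W
P_total = P_R1 + P_R2 = 2.5 W

Final answer: 2.5 W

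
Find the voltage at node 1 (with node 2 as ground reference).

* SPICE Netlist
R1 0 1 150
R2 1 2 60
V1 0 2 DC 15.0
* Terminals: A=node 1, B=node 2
Nodal analysis, taking node 2 as the 0 V reference.
Source V1 fixes V_0 = 15 V.
KCL at each unknown node (sum of currents leaving = 0; resistances in Ω):
  Node 1: (V_1 - 15)/150 + (V_1 - 0)/60 = 0
Collecting terms: 0.02333 × V_1 = 0.1  =>  V_1 = 4.286 V
The requested potential is V_1 = 4.286 V.

Final answer: V_1 = 4.286 V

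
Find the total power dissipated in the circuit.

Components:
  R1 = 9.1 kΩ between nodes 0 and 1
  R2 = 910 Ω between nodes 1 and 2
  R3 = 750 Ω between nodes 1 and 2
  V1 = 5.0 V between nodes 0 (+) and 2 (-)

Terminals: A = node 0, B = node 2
Nodal analysis, taking node 2 as the 0 V reference.
Source V1 fixes V_0 = 5 V.
KCL at each unknown node (sum of currents leaving = 0; resistances in Ω):
  Node 1: (V_1 - 5)/9100 + (V_1 - 0)/910 + (V_1 - 0)/750 = 0
Collecting terms: 0.002542 × V_1 = 0.0005495  =>  V_1 = 0.2161 V
Power in each resistor, P = (ΔV)²/R:
  P_R1 = (5 - 0.2161)²/9100 = 0.002515 W
  P_R2 = (0.2161 - 0)²/910 = 0.00005134 W
  P_R3 = (0.2161 - 0)²/750 = 0.00006229 W
P_total = P_R1 + P_R2 + P_R3 = 0.002628 W

Final answer: 0.002628 W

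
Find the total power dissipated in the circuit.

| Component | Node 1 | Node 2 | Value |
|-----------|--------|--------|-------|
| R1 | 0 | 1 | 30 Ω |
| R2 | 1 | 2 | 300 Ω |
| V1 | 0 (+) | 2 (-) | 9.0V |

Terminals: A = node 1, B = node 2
Nodal analysis, taking node 2 as the 0 V reference.
Source V1 fixes V_0 = 9 V.
KCL at each unknown node (sum of currents leaving = 0; resistances in Ω):
  Node 1: (V_1 - 9)/30 + (V_1 - 0)/300 = 0
Collecting terms: 0.03667 × V_1 = 0.3  =>  V_1 = 8.182 V
Power in each resistor, P = (ΔV)²/R:
  P_R1 = (9 - 8.182)²/30 = 0.02231 W
  P_R2 = (8.182 - 0)²/300 = 0.2231 W
P_total = P_R1 + P_R2 = 0.2455 W

Final answer: 0.2455 W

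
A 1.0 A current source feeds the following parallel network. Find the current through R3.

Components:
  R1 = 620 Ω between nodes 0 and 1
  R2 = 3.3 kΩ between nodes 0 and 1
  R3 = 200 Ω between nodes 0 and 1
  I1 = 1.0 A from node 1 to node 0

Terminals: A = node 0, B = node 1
All resistors sit directly between nodes 0 and 1, so they are in parallel and share one voltage V; the full source current 1 A splits among them.
1/R_par = 1/620 + 1/3300 + 1/200 = 0.006916 S  =>  R_par = 144.6 Ω
V = I × R_par = 1 × 144.6 = 144.6 V
I_R3 = V/R3 = 144.6/200 = 0.723 A

Final answer: 0.723 A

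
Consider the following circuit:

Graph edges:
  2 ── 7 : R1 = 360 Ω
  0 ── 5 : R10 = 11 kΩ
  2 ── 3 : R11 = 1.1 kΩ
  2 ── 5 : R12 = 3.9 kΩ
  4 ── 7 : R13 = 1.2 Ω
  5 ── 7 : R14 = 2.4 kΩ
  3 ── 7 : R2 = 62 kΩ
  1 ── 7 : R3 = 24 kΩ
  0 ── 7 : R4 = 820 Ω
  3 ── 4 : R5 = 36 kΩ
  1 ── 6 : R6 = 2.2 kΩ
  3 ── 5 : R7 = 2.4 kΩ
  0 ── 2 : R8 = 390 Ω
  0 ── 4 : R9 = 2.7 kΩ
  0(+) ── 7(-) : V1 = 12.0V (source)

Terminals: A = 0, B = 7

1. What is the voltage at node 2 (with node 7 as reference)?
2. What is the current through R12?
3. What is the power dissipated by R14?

Nodal analysis, taking node 7 as the 0 V reference.
Source V1 fixes V_0 = 12 V.
KCL at each unknown node (sum of currents leaving = 0; resistances in Ω):
  Node 1: (V_1 - 0)/24000 + (V_1 - V_6)/2200 = 0
  Node 2: (V_2 - 0)/360 + (V_2 - 12)/390 + (V_2 - V_3)/1100 + (V_2 - V_5)/3900 = 0
  Node 3: (V_3 - 0)/62000 + (V_3 - V_4)/36000 + (V_3 - V_5)/2400 + (V_3 - V_2)/1100 = 0
  Node 4: (V_4 - V_3)/36000 + (V_4 - 12)/2700 + (V_4 - 0)/1.2 = 0
  Node 5: (V_5 - V_3)/2400 + (V_5 - 12)/11000 + (V_5 - V_2)/3900 + (V_5 - 0)/2400 = 0
  Node 6: (V_6 - V_1)/2200 = 0
Collecting terms (coefficients in siemens):
  0.0004962·V_1 - 0.0004545·V_6 = 0
  0.006507·V_2 - 0.0009091·V_3 - 0.0002564·V_5 = 0.03077
  0.00137·V_3 - 0.0009091·V_2 - 0.00002778·V_4 - 0.0004167·V_5 = 0
  0.8337·V_4 - 0.00002778·V_3 = 0.004444
  0.001181·V_5 - 0.0002564·V_2 - 0.0004167·V_3 = 0.001091
  0.0004545·V_6 - 0.0004545·V_1 = 0
Solving these 6 simultaneous equations (Gaussian elimination) gives:
  V_1 = 0 V, V_2 = 5.559 V, V_3 = 4.86 V, V_4 = 0.005493 V
  V_5 = 3.846 V, V_6 = 0 V
Part 1:
  Read off the nodal solution: V_2 = 5.559 V
Part 2:
  I_R12 = (V_2 - V_5)/R12 = (5.559 - 3.846)/3900 = 0.0004391 A
  Magnitude: I_R12 = 0.0004391 A
Part 3:
  I_R14 = (V_5 - V_7)/R14 = (3.846 - 0)/2400 = 0.001603 A
  P_R14 = I_R14² × R14 = (0.001603)² × 2400 = 0.006164 W

Final answers:
1. V_2 = 5.559 V
2. I_R12 = 0.0004391 A
3. P_R14 = 0.006164 W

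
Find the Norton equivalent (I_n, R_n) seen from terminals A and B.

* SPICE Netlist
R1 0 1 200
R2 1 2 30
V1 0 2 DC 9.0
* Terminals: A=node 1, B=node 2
Find the Thévenin equivalent first; then I_n = V_th/R_th and R_n = R_th.
Step 1 — V_th is the open-circuit voltage V_A - V_B (nothing connected across the terminals).
Nodal analysis, taking node 2 as the 0 V reference.
Source V1 fixes V_0 = 9 V.
KCL at each unknown node (sum of currents leaving = 0; resistances in Ω):
  Node 1: (V_1 - 9)/200 + (V_1 - 0)/30 = 0
Collecting terms: 0.03833 × V_1 = 0.045  =>  V_1 = 1.174 V
V_th = V_1 - V_2 = 1.174 - 0 = 1.174 V
Step 2 — R_th: zero the source — replace V1 by a short circuit (node 2 merges into node 0) — and find the resistance seen between A (node 1) and B (node 0).
Reduce the network between node 1 (A) and node 0 (B) by series/parallel combination:
  Rp1 = R1 ‖ R2 (parallel, both between nodes 0 and 1) = 1/(1/200 + 1/30) = 26.09 Ω
R_th = 26.09 Ω
I_n = V_th/R_th = 1.174/26.09 = 0.045 A, and R_n = R_th = 26.09 Ω

Final answer: I_n = 0.045 A, R_n = 26.09 Ω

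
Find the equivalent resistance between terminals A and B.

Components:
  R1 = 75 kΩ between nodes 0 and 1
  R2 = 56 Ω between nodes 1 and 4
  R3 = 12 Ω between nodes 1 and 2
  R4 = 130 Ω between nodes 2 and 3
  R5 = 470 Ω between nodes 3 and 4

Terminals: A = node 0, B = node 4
Reduce the network between node 0 (A) and node 4 (B) by series/parallel combination:
  Rs1 = R3 + R4 (series, joined only at node 2) = 12 + 130 = 142 Ω
  Rs2 = R5 + Rs1 (series, joined only at node 3) = 470 + 142 = 612 Ω
  Rp1 = R2 ‖ Rs2 (parallel, both between nodes 1 and 4) = 1/(1/56 + 1/612) = 51.31 Ω
  Rs3 = R1 + Rp1 (series, joined only at node 1) = 75000 + 51.31 = 75050 Ω
R_eq = 75.05 kΩ

Final answer: 75.05 kΩ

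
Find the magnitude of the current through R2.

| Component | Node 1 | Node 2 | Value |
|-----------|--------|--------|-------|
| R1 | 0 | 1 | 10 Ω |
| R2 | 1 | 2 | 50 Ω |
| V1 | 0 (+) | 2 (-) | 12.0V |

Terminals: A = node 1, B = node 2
Nodal analysis, taking node 2 as the 0 V reference.
Source V1 fixes V_0 = 12 V.
KCL at each unknown node (sum of currents leaving = 0; resistances in Ω):
  Node 1: (V_1 - 12)/10 + (V_1 - 0)/50 = 0
Collecting terms: 0.12 × V_1 = 1.2  =>  V_1 = 10 V
I_R2 = (V_1 - V_2)/R2 = (10 - 0)/50 = 0.2 A
|I_R2| = 0.2 A

Final answer: |I_R2| = 0.2 A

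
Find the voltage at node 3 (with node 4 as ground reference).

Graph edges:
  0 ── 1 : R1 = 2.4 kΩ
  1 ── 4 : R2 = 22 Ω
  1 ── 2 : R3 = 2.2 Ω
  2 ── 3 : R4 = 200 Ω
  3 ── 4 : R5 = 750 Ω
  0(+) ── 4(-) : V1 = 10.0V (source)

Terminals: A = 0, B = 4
Nodal analysis, taking node 4 as the 0 V reference.
Source V1 fixes V_0 = 10 V.
KCL at each unknown node (sum of currents leaving = 0; resistances in Ω):
  Node 1: (V_1 - 10)/2400 + (V_1 - 0)/22 + (V_1 - V_2)/2.2 = 0
  Node 2: (V_2 - V_1)/2.2 + (V_2 - V_3)/200 = 0
  Node 3: (V_3 - V_2)/200 + (V_3 - 0)/750 = 0
Collecting terms (coefficients in siemens):
  0.5004·V_1 - 0.4545·V_2 = 0.004167
  0.4595·V_2 - 0.4545·V_1 - 0.005·V_3 = 0
  0.006333·V_3 - 0.005·V_2 = 0
Solving these 3 simultaneous equations (Gaussian elimination) gives:
  V_1 = 0.0888 V, V_2 = 0.0886 V, V_3 = 0.06994 V
The requested potential is V_3 = 0.06994 V.

Final answer: V_3 = 0.06994 V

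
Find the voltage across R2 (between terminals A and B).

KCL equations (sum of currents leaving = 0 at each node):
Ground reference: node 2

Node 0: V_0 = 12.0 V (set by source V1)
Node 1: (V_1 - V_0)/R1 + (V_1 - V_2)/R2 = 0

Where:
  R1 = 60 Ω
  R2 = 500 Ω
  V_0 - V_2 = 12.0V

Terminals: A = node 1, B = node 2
R1 and R2 are in series across V1 (node 0 → node 1 → node 2), and the output A–B is taken across R2, so this is a voltage divider.
Series current: I = V1/(R1 + R2) = 12/(60 + 500) = 12/560 = 0.02143 A
V_R2 = I × R2 = V1 × R2/(R1 + R2) = 12 × 500/560 = 10.71 V

Final answer: 10.71 V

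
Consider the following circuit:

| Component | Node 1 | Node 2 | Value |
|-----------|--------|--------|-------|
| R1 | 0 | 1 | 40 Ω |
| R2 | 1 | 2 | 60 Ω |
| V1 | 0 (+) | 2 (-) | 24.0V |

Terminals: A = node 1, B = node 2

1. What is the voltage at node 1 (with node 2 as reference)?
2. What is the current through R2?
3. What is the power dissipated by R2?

Nodal analysis, taking node 2 as the 0 V reference.
Source V1 fixes V_0 = 24 V.
KCL at each unknown node (sum of currents leaving = 0; resistances in Ω):
  Node 1: (V_1 - 24)/40 + (V_1 - 0)/60 = 0
Collecting terms: 0.04167 × V_1 = 0.6  =>  V_1 = 14.4 V
Part 1:
  Read off the nodal solution: V_1 = 14.4 V
Part 2:
  I_R2 = (V_1 - V_2)/R2 = (14.4 - 0)/60 = 0.24 A
  Magnitude: I_R2 = 0.24 A
Part 3:
  I_R2 = (V_1 - V_2)/R2 = (14.4 - 0)/60 = 0.24 A
  P_R2 = I_R2² × R2 = (0.24)² × 60 = 3.456 W

Final answers:
1. V_1 = 14.4 V
2. I_R2 = 0.24 A
3. P_R2 = 3.456 W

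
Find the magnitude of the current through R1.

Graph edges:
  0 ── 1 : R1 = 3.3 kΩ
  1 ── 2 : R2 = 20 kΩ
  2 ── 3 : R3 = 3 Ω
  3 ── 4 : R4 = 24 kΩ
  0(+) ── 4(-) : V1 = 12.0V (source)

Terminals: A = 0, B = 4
Nodal analysis, taking node 4 as the 0 V reference.
Source V1 fixes V_0 = 12 V.
KCL at each unknown node (sum of currents leaving = 0; resistances in Ω):
  Node 1: (V_1 - 12)/3300 + (V_1 - V_2)/20000 = 0
  Node 2: (V_2 - V_1)/20000 + (V_2 - V_3)/3 = 0
  Node 3: (V_3 - V_2)/3 + (V_3 - 0)/24000 = 0
Collecting terms (coefficients in siemens):
  0.000353·V_1 - 0.00005·V_2 = 0.003636
  0.3334·V_2 - 0.00005·V_1 - 0.3333·V_3 = 0
  0.3334·V_3 - 0.3333·V_2 = 0
Solving these 3 simultaneous equations (Gaussian elimination) gives:
  V_1 = 11.16 V, V_2 = 6.089 V, V_3 = 6.088 V
I_R1 = (V_0 - V_1)/R1 = (12 - 11.16)/3300 = 0.0002537 A
|I_R1| = 0.0002537 A

Final answer: |I_R1| = 0.0002537 A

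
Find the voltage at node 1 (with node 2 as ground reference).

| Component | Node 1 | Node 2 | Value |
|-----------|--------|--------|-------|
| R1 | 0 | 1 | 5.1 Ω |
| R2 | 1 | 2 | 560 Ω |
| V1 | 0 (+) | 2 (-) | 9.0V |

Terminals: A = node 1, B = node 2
Nodal analysis, taking node 2 as the 0 V reference.
Source V1 fixes V_0 = 9 V.
KCL at each unknown node (sum of currents leaving = 0; resistances in Ω):
  Node 1: (V_1 - 9)/5.1 + (V_1 - 0)/560 = 0
Collecting terms: 0.1979 × V_1 = 1.765  =>  V_1 = 8.919 V
The requested potential is V_1 = 8.919 V.

Final answer: V_1 = 8.919 V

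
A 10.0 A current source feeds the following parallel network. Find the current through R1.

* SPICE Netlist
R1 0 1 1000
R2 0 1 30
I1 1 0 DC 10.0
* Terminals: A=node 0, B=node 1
All resistors sit directly between nodes 0 and 1, so they are in parallel and share one voltage V; the full source current 10 A splits among them.
1/R_par = 1/1000 + 1/30 = 0.03433 S  =>  R_par = 29.13 Ω
V = I × R_par = 10 × 29.13 = 291.3 V
I_R1 = V/R1 = 291.3/1000 = 0.2913 A

Final answer: 0.2913 A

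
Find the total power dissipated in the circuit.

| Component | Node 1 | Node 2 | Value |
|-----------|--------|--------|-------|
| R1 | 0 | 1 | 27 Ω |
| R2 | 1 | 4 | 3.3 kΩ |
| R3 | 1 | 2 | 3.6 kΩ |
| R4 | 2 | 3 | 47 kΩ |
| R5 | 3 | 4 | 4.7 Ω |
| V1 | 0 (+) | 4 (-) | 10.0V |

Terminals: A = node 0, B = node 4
Nodal analysis, taking node 4 as the 0 V reference.
Source V1 fixes V_0 = 10 V.
KCL at each unknown node (sum of currents leaving = 0; resistances in Ω):
  Node 1: (V_1 - 10)/27 + (V_1 - 0)/3300 + (V_1 - V_2)/3600 = 0
  Node 2: (V_2 - V_1)/3600 + (V_2 - V_3)/47000 = 0
  Node 3: (V_3 - V_2)/47000 + (V_3 - 0)/4.7 = 0
Collecting terms (coefficients in siemens):
  0.03762·V_1 - 0.0002778·V_2 = 0.3704
  0.0002991·V_2 - 0.0002778·V_1 - 0.00002128·V_3 = 0
  0.2128·V_3 - 0.00002128·V_2 = 0
Solving these 3 simultaneous equations (Gaussian elimination) gives:
  V_1 = 9.914 V, V_2 = 9.208 V, V_3 = 0.0009207 V
Power in each resistor, P = (ΔV)²/R:
  P_R1 = (10 - 9.914)²/27 = 0.0002765 W
  P_R2 = (9.914 - 0)²/3300 = 0.02978 W
  P_R3 = (9.914 - 9.208)²/3600 = 0.0001382 W
  P_R4 = (9.208 - 0.0009207)²/47000 = 0.001804 W
  P_R5 = (0.0009207 - 0)²/4.7 = 0.0000001804 W
P_total = P_R1 + P_R2 + P_R3 + P_R4 + P_R5 = 0.032 W

Final answer: 0.032 W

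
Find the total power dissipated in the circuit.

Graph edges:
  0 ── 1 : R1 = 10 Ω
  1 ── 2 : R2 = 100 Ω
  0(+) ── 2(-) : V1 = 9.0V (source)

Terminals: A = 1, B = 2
Nodal analysis, taking node 2 as the 0 V reference.
Source V1 fixes V_0 = 9 V.
KCL at each unknown node (sum of currents leaving = 0; resistances in Ω):
  Node 1: (V_1 - 9)/10 + (V_1 - 0)/100 = 0
Collecting terms: 0.11 × V_1 = 0.9  =>  V_1 = 8.182 V
Power in each resistor, P = (ΔV)²/R:
  P_R1 = (9 - 8.182)²/10 = 0.06694 W
  P_R2 = (8.182 - 0)²/100 = 0.6694 W
P_total = P_R1 + P_R2 = 0.7364 W

Final answer: 0.7364 W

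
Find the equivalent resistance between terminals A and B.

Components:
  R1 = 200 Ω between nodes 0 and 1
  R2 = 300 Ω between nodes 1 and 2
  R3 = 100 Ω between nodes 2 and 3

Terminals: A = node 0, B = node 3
Reduce the network between node 0 (A) and node 3 (B) by series/parallel combination:
  Rs1 = R1 + R2 (series, joined only at node 1) = 200 + 300 = 500 Ω
  Rs2 = R3 + Rs1 (series, joined only at node 2) = 100 + 500 = 600 Ω
R_eq = 600 Ω

Final answer: 600 Ω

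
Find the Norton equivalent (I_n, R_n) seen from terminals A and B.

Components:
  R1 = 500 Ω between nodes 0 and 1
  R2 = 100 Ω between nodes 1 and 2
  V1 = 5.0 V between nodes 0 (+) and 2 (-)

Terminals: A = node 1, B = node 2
Find the Thévenin equivalent first; then I_n = V_th/R_th and R_n = R_th.
Step 1 — V_th is the open-circuit voltage V_A - V_B (nothing connected across the terminals).
Nodal analysis, taking node 2 as the 0 V reference.
Source V1 fixes V_0 = 5 V.
KCL at each unknown node (sum of currents leaving = 0; resistances in Ω):
  Node 1: (V_1 - 5)/500 + (V_1 - 0)/100 = 0
Collecting terms: 0.012 × V_1 = 0.01  =>  V_1 = 0.8333 V
V_th = V_1 - V_2 = 0.8333 - 0 = 0.8333 V
Step 2 — R_th: zero the source — replace V1 by a short circuit (node 2 merges into node 0) — and find the resistance seen between A (node 1) and B (node 0).
Reduce the network between node 1 (A) and node 0 (B) by series/parallel combination:
  Rp1 = R1 ‖ R2 (parallel, both between nodes 0 and 1) = 1/(1/500 + 1/100) = 83.33 Ω
R_th = 83.33 Ω
I_n = V_th/R_th = 0.8333/83.33 = 0.01 A, and R_n = R_th = 83.33 Ω

Final answer: I_n = 0.01 A, R_n = 83.33 Ω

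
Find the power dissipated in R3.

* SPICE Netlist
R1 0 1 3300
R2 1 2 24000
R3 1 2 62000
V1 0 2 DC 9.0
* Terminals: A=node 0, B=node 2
Nodal analysis, taking node 2 as the 0 V reference.
Source V1 fixes V_0 = 9 V.
KCL at each unknown node (sum of currents leaving = 0; resistances in Ω):
  Node 1: (V_1 - 9)/3300 + (V_1 - 0)/24000 + (V_1 - 0)/62000 = 0
Collecting terms: 0.0003608 × V_1 = 0.002727  =>  V_1 = 7.558 V
I_R3 = (V_1 - V_2)/R3 = (7.558 - 0)/62000 = 0.0001219 A
P_R3 = I_R3² × R3 = (0.0001219)² × 62000 = 0.0009214 W

Final answer: 0.0009214 W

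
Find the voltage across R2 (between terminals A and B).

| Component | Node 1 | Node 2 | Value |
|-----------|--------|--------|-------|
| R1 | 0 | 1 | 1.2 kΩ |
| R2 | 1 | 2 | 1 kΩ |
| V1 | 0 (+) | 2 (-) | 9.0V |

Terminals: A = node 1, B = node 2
R1 and R2 are in series across V1 (node 0 → node 1 → node 2), and the output A–B is taken across R2, so this is a voltage divider.
Series current: I = V1/(R1 + R2) = 9/(1200 + 1000) = 9/2200 = 0.004091 A
V_R2 = I × R2 = V1 × R2/(R1 + R2) = 9 × 1000/2200 = 4.091 V

Final answer: 4.091 V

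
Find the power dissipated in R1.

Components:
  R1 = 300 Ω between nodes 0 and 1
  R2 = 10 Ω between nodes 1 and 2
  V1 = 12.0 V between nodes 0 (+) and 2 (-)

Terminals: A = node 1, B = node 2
Nodal analysis, taking node 2 as the 0 V reference.
Source V1 fixes V_0 = 12 V.
KCL at each unknown node (sum of currents leaving = 0; resistances in Ω):
  Node 1: (V_1 - 12)/300 + (V_1 - 0)/10 = 0
Collecting terms: 0.1033 × V_1 = 0.04  =>  V_1 = 0.3871 V
I_R1 = (V_0 - V_1)/R1 = (12 - 0.3871)/300 = 0.03871 A
P_R1 = I_R1² × R1 = (0.03871)² × 300 = 0.4495 W

Final answer: 0.4495 W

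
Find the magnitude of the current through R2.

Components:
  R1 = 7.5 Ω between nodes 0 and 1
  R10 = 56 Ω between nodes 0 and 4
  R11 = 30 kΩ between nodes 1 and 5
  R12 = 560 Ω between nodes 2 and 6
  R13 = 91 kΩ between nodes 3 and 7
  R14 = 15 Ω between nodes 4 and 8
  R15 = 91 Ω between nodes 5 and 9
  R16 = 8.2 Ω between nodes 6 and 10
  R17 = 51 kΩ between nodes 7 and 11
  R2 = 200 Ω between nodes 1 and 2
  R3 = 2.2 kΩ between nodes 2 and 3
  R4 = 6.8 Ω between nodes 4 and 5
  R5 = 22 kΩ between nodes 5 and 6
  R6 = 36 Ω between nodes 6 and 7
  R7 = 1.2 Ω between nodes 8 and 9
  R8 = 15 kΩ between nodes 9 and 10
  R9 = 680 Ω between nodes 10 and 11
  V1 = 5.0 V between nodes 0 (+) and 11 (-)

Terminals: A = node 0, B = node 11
Nodal analysis, taking node 11 as the 0 V reference.
Source V1 fixes V_0 = 5 V.
KCL at each unknown node (sum of currents leaving = 0; resistances in Ω):
  Node 1: (V_1 - 5)/7.5 + (V_1 - V_2)/200 + (V_1 - V_5)/30000 = 0
  Node 2: (V_2 - V_1)/200 + (V_2 - V_3)/2200 + (V_2 - V_6)/560 = 0
  Node 3: (V_3 - V_2)/2200 + (V_3 - V_7)/91000 = 0
  Node 4: (V_4 - V_5)/6.8 + (V_4 - 5)/56 + (V_4 - V_8)/15 = 0
  Node 5: (V_5 - V_4)/6.8 + (V_5 - V_6)/22000 + (V_5 - V_1)/30000 + (V_5 - V_9)/91 = 0
  Node 6: (V_6 - V_5)/22000 + (V_6 - V_7)/36 + (V_6 - V_2)/560 + (V_6 - V_10)/8.2 = 0
  Node 7: (V_7 - V_6)/36 + (V_7 - V_3)/91000 + (V_7 - 0)/51000 = 0
  Node 8: (V_8 - V_9)/1.2 + (V_8 - V_4)/15 = 0
  Node 9: (V_9 - V_8)/1.2 + (V_9 - V_10)/15000 + (V_9 - V_5)/91 = 0
  Node 10: (V_10 - V_9)/15000 + (V_10 - 0)/680 + (V_10 - V_6)/8.2 = 0
Collecting terms (coefficients in siemens):
  0.1384·V_1 - 0.005·V_2 - 0.00003333·V_5 = 0.6667
  0.00724·V_2 - 0.005·V_1 - 0.0004545·V_3 - 0.001786·V_6 = 0
  0.0004655·V_3 - 0.0004545·V_2 - 0.00001099·V_7 = 0
  0.2316·V_4 - 0.1471·V_5 - 0.06667·V_8 = 0.08929
  0.1581·V_5 - 0.00003333·V_1 - 0.1471·V_4 - 0.00004545·V_6 - 0.01099·V_9 = 0
  0.1516·V_6 - 0.001786·V_2 - 0.00004545·V_5 - 0.02778·V_7 - 0.122·V_10 = 0
  0.02781·V_7 - 0.00001099·V_3 - 0.02778·V_6 = 0
  0.9·V_8 - 0.06667·V_4 - 0.8333·V_9 = 0
  0.8444·V_9 - 0.01099·V_5 - 0.8333·V_8 - 0.00006667·V_10 = 0
  0.1235·V_10 - 0.122·V_6 - 0.00006667·V_9 = 0
Solving these 10 simultaneous equations (Gaussian elimination) gives:
  V_1 = 4.975 V, V_2 = 4.309 V, V_3 = 4.265 V, V_4 = 4.984 V
  V_5 = 4.983 V, V_6 = 2.454 V, V_7 = 2.453 V, V_8 = 4.982 V
  V_9 = 4.982 V, V_10 = 2.427 V
I_R2 = (V_1 - V_2)/R2 = (4.975 - 4.309)/200 = 0.003331 A
|I_R2| = 0.003331 A

Final answer: |I_R2| = 0.003331 A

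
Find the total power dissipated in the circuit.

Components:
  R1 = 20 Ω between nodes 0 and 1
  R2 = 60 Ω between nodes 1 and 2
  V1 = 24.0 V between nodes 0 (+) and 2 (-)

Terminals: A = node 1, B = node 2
Nodal analysis, taking node 2 as the 0 V reference.
Source V1 fixes V_0 = 24 V.
KCL at each unknown node (sum of currents leaving = 0; resistances in Ω):
  Node 1: (V_1 - 24)/20 + (V_1 - 0)/60 = 0
Collecting terms: 0.06667 × V_1 = 1.2  =>  V_1 = 18 V
Power in each resistor, P = (ΔV)²/R:
  P_R1 = (24 - 18)²/20 = 1.8 W
  P_R2 = (18 - 0)²/60 = 5.4 W
P_total = P_R1 + P_R2 = 7.2 W

Final answer: 7.2 W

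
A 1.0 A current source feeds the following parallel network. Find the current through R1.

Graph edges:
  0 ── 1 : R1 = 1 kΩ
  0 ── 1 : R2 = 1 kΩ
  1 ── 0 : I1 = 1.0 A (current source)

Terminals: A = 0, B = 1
All resistors sit directly between nodes 0 and 1, so they are in parallel and share one voltage V; the full source current 1 A splits among them.
1/R_par = 1/1000 + 1/1000 = 0.002 S  =>  R_par = 500 Ω
V = I × R_par = 1 × 500 = 500 V
I_R1 = V/R1 = 500/1000 = 0.5 A

Final answer: 0.5 A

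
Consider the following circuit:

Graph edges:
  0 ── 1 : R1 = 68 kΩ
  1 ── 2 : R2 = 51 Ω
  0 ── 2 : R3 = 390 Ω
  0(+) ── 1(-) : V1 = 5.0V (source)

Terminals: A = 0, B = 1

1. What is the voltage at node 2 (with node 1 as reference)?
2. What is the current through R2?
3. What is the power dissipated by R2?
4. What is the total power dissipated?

Nodal analysis, taking node 1 as the 0 V reference.
Source V1 fixes V_0 = 5 V.
KCL at each unknown node (sum of currents leaving = 0; resistances in Ω):
  Node 2: (V_2 - 0)/51 + (V_2 - 5)/390 = 0
Collecting terms: 0.02217 × V_2 = 0.01282  =>  V_2 = 0.5782 V
Part 1:
  Read off the nodal solution: V_2 = 0.5782 V
Part 2:
  I_R2 = (V_1 - V_2)/R2 = (0 - 0.5782)/51 = -0.01134 A
  Magnitude: I_R2 = 0.01134 A
Part 3:
  I_R2 = (V_1 - V_2)/R2 = (0 - 0.5782)/51 = -0.01134 A
  P_R2 = I_R2² × R2 = (-0.01134)² × 51 = 0.006556 W
Part 4:
  Power in each resistor, P = (ΔV)²/R:
    P_R1 = (5 - 0)²/68000 = 0.0003676 W
    P_R2 = (0 - 0.5782)²/51 = 0.006556 W
    P_R3 = (5 - 0.5782)²/390 = 0.05013 W
  P_total = P_R1 + P_R2 + P_R3 = 0.05706 W

Final answers:
1. V_2 = 0.5782 V
2. I_R2 = 0.01134 A
3. P_R2 = 0.006556 W
4. P_total = 0.05706 W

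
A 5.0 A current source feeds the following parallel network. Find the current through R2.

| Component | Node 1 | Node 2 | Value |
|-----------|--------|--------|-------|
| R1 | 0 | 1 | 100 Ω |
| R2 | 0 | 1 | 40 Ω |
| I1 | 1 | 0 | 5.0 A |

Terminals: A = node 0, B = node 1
All resistors sit directly between nodes 0 and 1, so they are in parallel and share one voltage V; the full source current 5 A splits among them.
1/R_par = 1/100 + 1/40 = 0.035 S  =>  R_par = 28.57 Ω
V = I × R_par = 5 × 28.57 = 142.9 V
I_R2 = V/R2 = 142.9/40 = 3.571 A

Final answer: 3.571 A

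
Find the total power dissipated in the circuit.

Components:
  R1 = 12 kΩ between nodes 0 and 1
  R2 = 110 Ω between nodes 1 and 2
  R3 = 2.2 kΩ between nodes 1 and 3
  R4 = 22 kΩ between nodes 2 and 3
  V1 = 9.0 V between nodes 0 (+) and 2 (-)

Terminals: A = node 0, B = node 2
Nodal analysis, taking node 2 as the 0 V reference.
Source V1 fixes V_0 = 9 V.
KCL at each unknown node (sum of currents leaving = 0; resistances in Ω):
  Node 1: (V_1 - 9)/12000 + (V_1 - 0)/110 + (V_1 - V_3)/2200 = 0
  Node 3: (V_3 - V_1)/2200 + (V_3 - 0)/22000 = 0
Collecting terms (coefficients in siemens):
  0.009629·V_1 - 0.0004545·V_3 = 0.00075
  0.0005·V_3 - 0.0004545·V_1 = 0
Determinant D = (0.009629)(0.0005) - (-0.0004545)(-0.0004545) = 0.000004608
V_1 = [(0.00075)(0.0005) - (-0.0004545)(0)]/D = 0.08138 V
V_3 = [(0.009629)(0) - (0.00075)(-0.0004545)]/D = 0.07399 V
Power in each resistor, P = (ΔV)²/R:
  P_R1 = (9 - 0.08138)²/12000 = 0.006628 W
  P_R2 = (0.08138 - 0)²/110 = 0.00006021 W
  P_R3 = (0.08138 - 0.07399)²/2200 = 0.00000002488 W
  P_R4 = (0 - 0.07399)²/22000 = 0.0000002488 W
P_total = P_R1 + P_R2 + P_R3 + P_R4 = 0.006689 W

Final answer: 0.006689 W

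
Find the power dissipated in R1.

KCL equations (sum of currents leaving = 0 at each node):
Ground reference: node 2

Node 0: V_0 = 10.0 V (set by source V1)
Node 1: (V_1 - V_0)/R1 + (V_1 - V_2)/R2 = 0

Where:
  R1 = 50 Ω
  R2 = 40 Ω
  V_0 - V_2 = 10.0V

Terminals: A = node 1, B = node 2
Nodal analysis, taking node 2 as the 0 V reference.
Source V1 fixes V_0 = 10 V.
KCL at each unknown node (sum of currents leaving = 0; resistances in Ω):
  Node 1: (V_1 - 10)/50 + (V_1 - 0)/40 = 0
Collecting terms: 0.045 × V_1 = 0.2  =>  V_1 = 4.444 V
I_R1 = (V_0 - V_1)/R1 = (10 - 4.444)/50 = 0.1111 A
P_R1 = I_R1² × R1 = (0.1111)² × 50 = 0.6173 W

Final answer: 0.6173 W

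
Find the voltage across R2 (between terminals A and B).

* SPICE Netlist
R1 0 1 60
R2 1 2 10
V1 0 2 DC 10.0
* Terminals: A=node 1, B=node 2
R1 and R2 are in series across V1 (node 0 → node 1 → node 2), and the output A–B is taken across R2, so this is a voltage divider.
Series current: I = V1/(R1 + R2) = 10/(60 + 10) = 10/70 = 0.1429 A
V_R2 = I × R2 = V1 × R2/(R1 + R2) = 10 × 10/70 = 1.429 V

Final answer: 1.429 V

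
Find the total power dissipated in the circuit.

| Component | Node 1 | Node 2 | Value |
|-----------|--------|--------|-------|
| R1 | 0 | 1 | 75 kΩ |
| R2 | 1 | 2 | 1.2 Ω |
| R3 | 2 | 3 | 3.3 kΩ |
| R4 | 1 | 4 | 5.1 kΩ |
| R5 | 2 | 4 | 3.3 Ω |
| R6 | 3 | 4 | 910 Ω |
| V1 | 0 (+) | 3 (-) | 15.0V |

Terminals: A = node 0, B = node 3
Nodal analysis, taking node 3 as the 0 V reference.
Source V1 fixes V_0 = 15 V.
KCL at each unknown node (sum of currents leaving = 0; resistances in Ω):
  Node 1: (V_1 - 15)/75000 + (V_1 - V_2)/1.2 + (V_1 - V_4)/5100 = 0
  Node 2: (V_2 - V_1)/1.2 + (V_2 - 0)/3300 + (V_2 - V_4)/3.3 = 0
  Node 4: (V_4 - V_1)/5100 + (V_4 - V_2)/3.3 + (V_4 - 0)/910 = 0
Collecting terms (coefficients in siemens):
  0.8335·V_1 - 0.8333·V_2 - 0.0001961·V_4 = 0.0002
  1.137·V_2 - 0.8333·V_1 - 0.303·V_4 = 0
  0.3043·V_4 - 0.0001961·V_1 - 0.303·V_2 = 0
Solving these 3 simultaneous equations (Gaussian elimination) gives:
  V_1 = 0.1419 V, V_2 = 0.1417 V, V_4 = 0.1412 V
Power in each resistor, P = (ΔV)²/R:
  P_R1 = (15 - 0.1419)²/75000 = 0.002943 W
  P_R2 = (0.1419 - 0.1417)²/1.2 = 0.00000004703 W
  P_R3 = (0.1417 - 0)²/3300 = 0.000006085 W
  P_R4 = (0.1419 - 0.1412)²/5100 = 0.00000000011 W
  P_R5 = (0.1417 - 0.1412)²/3.3 = 0.0000000793 W
  P_R6 = (0 - 0.1412)²/910 = 0.00002191 W
P_total = P_R1 + P_R2 + P_R3 + P_R4 + P_R5 + P_R6 = 0.002972 W

Final answer: 0.002972 W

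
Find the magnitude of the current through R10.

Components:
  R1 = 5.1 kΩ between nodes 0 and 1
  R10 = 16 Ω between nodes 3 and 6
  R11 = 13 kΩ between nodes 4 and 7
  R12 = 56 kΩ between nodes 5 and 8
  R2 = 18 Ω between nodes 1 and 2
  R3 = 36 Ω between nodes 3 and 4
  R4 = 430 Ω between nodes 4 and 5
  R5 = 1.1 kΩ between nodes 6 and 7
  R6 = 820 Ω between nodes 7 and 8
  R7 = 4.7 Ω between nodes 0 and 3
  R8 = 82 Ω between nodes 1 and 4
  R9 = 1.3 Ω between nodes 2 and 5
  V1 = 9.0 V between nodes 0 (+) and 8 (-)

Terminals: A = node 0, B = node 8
Nodal analysis, taking node 8 as the 0 V reference.
Source V1 fixes V_0 = 9 V.
KCL at each unknown node (sum of currents leaving = 0; resistances in Ω):
  Node 1: (V_1 - 9)/5100 + (V_1 - V_2)/18 + (V_1 - V_4)/82 = 0
  Node 2: (V_2 - V_1)/18 + (V_2 - V_5)/1.3 = 0
  Node 3: (V_3 - V_4)/36 + (V_3 - 9)/4.7 + (V_3 - V_6)/16 = 0
  Node 4: (V_4 - V_3)/36 + (V_4 - V_5)/430 + (V_4 - V_1)/82 + (V_4 - V_7)/13000 = 0
  Node 5: (V_5 - V_4)/430 + (V_5 - V_2)/1.3 + (V_5 - 0)/56000 = 0
  Node 6: (V_6 - V_7)/1100 + (V_6 - V_3)/16 = 0
  Node 7: (V_7 - V_6)/1100 + (V_7 - 0)/820 + (V_7 - V_4)/13000 = 0
Collecting terms (coefficients in siemens):
  0.06795·V_1 - 0.05556·V_2 - 0.0122·V_4 = 0.001765
  0.8248·V_2 - 0.05556·V_1 - 0.7692·V_5 = 0
  0.303·V_3 - 0.02778·V_4 - 0.0625·V_6 = 1.915
  0.04238·V_4 - 0.0122·V_1 - 0.02778·V_3 - 0.002326·V_5 - 0.00007692·V_7 = 0
  0.7716·V_5 - 0.7692·V_2 - 0.002326·V_4 = 0
  0.06341·V_6 - 0.0625·V_3 - 0.0009091·V_7 = 0
  0.002206·V_7 - 0.00007692·V_4 - 0.0009091·V_6 = 0
Solving these 7 simultaneous equations (Gaussian elimination) gives:
  V_1 = 8.947 V, V_2 = 8.945 V, V_3 = 8.976 V, V_4 = 8.957 V
  V_5 = 8.945 V, V_6 = 8.905 V, V_7 = 3.983 V
I_R10 = (V_3 - V_6)/R10 = (8.976 - 8.905)/16 = 0.004475 A
|I_R10| = 0.004475 A

Final answer: |I_R10| = 0.004475 A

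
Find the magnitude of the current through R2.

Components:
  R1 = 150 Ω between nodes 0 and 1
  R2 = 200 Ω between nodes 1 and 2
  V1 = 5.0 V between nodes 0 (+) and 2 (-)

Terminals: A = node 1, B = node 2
Nodal analysis, taking node 2 as the 0 V reference.
Source V1 fixes V_0 = 5 V.
KCL at each unknown node (sum of currents leaving = 0; resistances in Ω):
  Node 1: (V_1 - 5)/150 + (V_1 - 0)/200 = 0
Collecting terms: 0.01167 × V_1 = 0.03333  =>  V_1 = 2.857 V
I_R2 = (V_1 - V_2)/R2 = (2.857 - 0)/200 = 0.01429 A
|I_R2| = 0.01429 A

Final answer: |I_R2| = 0.01429 A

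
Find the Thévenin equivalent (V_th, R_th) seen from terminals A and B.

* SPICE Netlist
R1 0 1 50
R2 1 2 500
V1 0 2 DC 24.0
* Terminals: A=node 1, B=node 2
Step 1 — V_th is the open-circuit voltage V_A - V_B (nothing connected across the terminals).
Nodal analysis, taking node 2 as the 0 V reference.
Source V1 fixes V_0 = 24 V.
KCL at each unknown node (sum of currents leaving = 0; resistances in Ω):
  Node 1: (V_1 - 24)/50 + (V_1 - 0)/500 = 0
Collecting terms: 0.022 × V_1 = 0.48  =>  V_1 = 21.82 V
V_th = V_1 - V_2 = 21.82 - 0 = 21.82 V
Step 2 — R_th: zero the source — replace V1 by a short circuit (node 2 merges into node 0) — and find the resistance seen between A (node 1) and B (node 0).
Reduce the network between node 1 (A) and node 0 (B) by series/parallel combination:
  Rp1 = R1 ‖ R2 (parallel, both between nodes 0 and 1) = 1/(1/50 + 1/500) = 45.45 Ω
R_th = 45.45 Ω

Final answer: V_th = 21.82 V, R_th = 45.45 Ω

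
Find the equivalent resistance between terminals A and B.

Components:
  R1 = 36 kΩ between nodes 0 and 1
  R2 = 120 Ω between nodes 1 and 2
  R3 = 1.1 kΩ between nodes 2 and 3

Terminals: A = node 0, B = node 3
Reduce the network between node 0 (A) and node 3 (B) by series/parallel combination:
  Rs1 = R1 + R2 (series, joined only at node 1) = 36000 + 120 = 36120 Ω
  Rs2 = R3 + Rs1 (series, joined only at node 2) = 1100 + 36120 = 37220 Ω
R_eq = 37.22 kΩ

Final answer: 37.22 kΩ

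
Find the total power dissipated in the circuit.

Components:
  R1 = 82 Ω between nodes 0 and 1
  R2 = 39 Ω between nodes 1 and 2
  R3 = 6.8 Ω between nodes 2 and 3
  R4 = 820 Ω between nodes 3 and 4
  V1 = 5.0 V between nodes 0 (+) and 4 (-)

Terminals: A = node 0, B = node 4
Nodal analysis, taking node 4 as the 0 V reference.
Source V1 fixes V_0 = 5 V.
KCL at each unknown node (sum of currents leaving = 0; resistances in Ω):
  Node 1: (V_1 - 5)/82 + (V_1 - V_2)/39 = 0
  Node 2: (V_2 - V_1)/39 + (V_2 - V_3)/6.8 = 0
  Node 3: (V_3 - V_2)/6.8 + (V_3 - 0)/820 = 0
Collecting terms (coefficients in siemens):
  0.03784·V_1 - 0.02564·V_2 = 0.06098
  0.1727·V_2 - 0.02564·V_1 - 0.1471·V_3 = 0
  0.1483·V_3 - 0.1471·V_2 = 0
Solving these 3 simultaneous equations (Gaussian elimination) gives:
  V_1 = 4.567 V, V_2 = 4.362 V, V_3 = 4.326 V
Power in each resistor, P = (ΔV)²/R:
  P_R1 = (5 - 4.567)²/82 = 0.002282 W
  P_R2 = (4.567 - 4.362)²/39 = 0.001085 W
  P_R3 = (4.362 - 4.326)²/6.8 = 0.0001892 W
  P_R4 = (4.326 - 0)²/820 = 0.02282 W
P_total = P_R1 + P_R2 + P_R3 + P_R4 = 0.02638 W

Final answer: 0.02638 W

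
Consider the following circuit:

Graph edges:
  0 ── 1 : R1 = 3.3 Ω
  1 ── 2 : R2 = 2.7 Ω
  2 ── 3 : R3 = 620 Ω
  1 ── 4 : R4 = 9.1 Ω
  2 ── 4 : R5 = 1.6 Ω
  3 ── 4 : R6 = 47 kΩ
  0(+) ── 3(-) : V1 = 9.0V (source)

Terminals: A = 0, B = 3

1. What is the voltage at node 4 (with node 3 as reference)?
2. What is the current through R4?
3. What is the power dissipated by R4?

Nodal analysis, taking node 3 as the 0 V reference.
Source V1 fixes V_0 = 9 V.
KCL at each unknown node (sum of currents leaving = 0; resistances in Ω):
  Node 1: (V_1 - 9)/3.3 + (V_1 - V_2)/2.7 + (V_1 - V_4)/9.1 = 0
  Node 2: (V_2 - V_1)/2.7 + (V_2 - 0)/620 + (V_2 - V_4)/1.6 = 0
  Node 4: (V_4 - V_1)/9.1 + (V_4 - V_2)/1.6 + (V_4 - 0)/47000 = 0
Collecting terms (coefficients in siemens):
  0.7833·V_1 - 0.3704·V_2 - 0.1099·V_4 = 2.727
  0.997·V_2 - 0.3704·V_1 - 0.625·V_4 = 0
  0.7349·V_4 - 0.1099·V_1 - 0.625·V_2 = 0
Solving these 3 simultaneous equations (Gaussian elimination) gives:
  V_1 = 8.952 V, V_2 = 8.921 V, V_4 = 8.925 V
Part 1:
  Read off the nodal solution: V_4 = 8.925 V
Part 2:
  I_R4 = (V_1 - V_4)/R4 = (8.952 - 8.925)/9.1 = 0.00296 A
  Magnitude: I_R4 = 0.00296 A
Part 3:
  I_R4 = (V_1 - V_4)/R4 = (8.952 - 8.925)/9.1 = 0.00296 A
  P_R4 = I_R4² × R4 = (0.00296)² × 9.1 = 0.00007973 W

Final answers:
1. V_4 = 8.925 V
2. I_R4 = 0.00296 A
3. P_R4 = 7.973e-05 W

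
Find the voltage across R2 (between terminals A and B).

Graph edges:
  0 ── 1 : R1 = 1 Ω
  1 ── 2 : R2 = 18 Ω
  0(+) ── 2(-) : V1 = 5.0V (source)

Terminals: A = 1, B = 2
R1 and R2 are in series across V1 (node 0 → node 1 → node 2), and the output A–B is taken across R2, so this is a voltage divider.
Series current: I = V1/(R1 + R2) = 5/(1 + 18) = 5/19 = 0.2632 A
V_R2 = I × R2 = V1 × R2/(R1 + R2) = 5 × 18/19 = 4.737 V

Final answer: 4.737 V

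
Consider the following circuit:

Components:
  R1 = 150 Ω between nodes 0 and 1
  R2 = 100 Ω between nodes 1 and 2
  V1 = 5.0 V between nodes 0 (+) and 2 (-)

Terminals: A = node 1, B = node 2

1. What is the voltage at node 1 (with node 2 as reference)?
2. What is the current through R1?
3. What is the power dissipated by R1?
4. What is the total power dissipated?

Nodal analysis, taking node 2 as the 0 V reference.
Source V1 fixes V_0 = 5 V.
KCL at each unknown node (sum of currents leaving = 0; resistances in Ω):
  Node 1: (V_1 - 5)/150 + (V_1 - 0)/100 = 0
Collecting terms: 0.01667 × V_1 = 0.03333  =>  V_1 = 2 V
Part 1:
  Read off the nodal solution: V_1 = 2 V
Part 2:
  I_R1 = (V_0 - V_1)/R1 = (5 - 2)/150 = 0.02 A
  Magnitude: I_R1 = 0.02 A
Part 3:
  I_R1 = (V_0 - V_1)/R1 = (5 - 2)/150 = 0.02 A
  P_R1 = I_R1² × R1 = (0.02)² × 150 = 0.06 W
Part 4:
  Power in each resistor, P = (ΔV)²/R:
    P_R1 = (5 - 2)²/150 = 0.06 W
    P_R2 = (2 - 0)²/100 = 0.04 W
  P_total = P_R1 + P_R2 = 0.1 W

Final answers:
1. V_1 = 2 V
2. I_R1 = 0.02 A
3. P_R1 = 0.06 W
4. P_total = 0.1 W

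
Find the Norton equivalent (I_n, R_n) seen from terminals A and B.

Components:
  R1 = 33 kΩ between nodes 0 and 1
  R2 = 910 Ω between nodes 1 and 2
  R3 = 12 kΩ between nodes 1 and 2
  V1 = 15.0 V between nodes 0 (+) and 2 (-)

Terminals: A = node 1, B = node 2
Find the Thévenin equivalent first; then I_n = V_th/R_th and R_n = R_th.
Step 1 — V_th is the open-circuit voltage V_A - V_B (nothing connected across the terminals).
Nodal analysis, taking node 2 as the 0 V reference.
Source V1 fixes V_0 = 15 V.
KCL at each unknown node (sum of currents leaving = 0; resistances in Ω):
  Node 1: (V_1 - 15)/33000 + (V_1 - 0)/910 + (V_1 - 0)/12000 = 0
Collecting terms: 0.001213 × V_1 = 0.0004545  =>  V_1 = 0.3749 V
V_th = V_1 - V_2 = 0.3749 - 0 = 0.3749 V
Step 2 — R_th: zero the source — replace V1 by a short circuit (node 2 merges into node 0) — and find the resistance seen between A (node 1) and B (node 0).
Reduce the network between node 1 (A) and node 0 (B) by series/parallel combination:
  Rp1 = R1 ‖ R2 ‖ R3 (parallel, all between nodes 0 and 1) = 1/(1/33000 + 1/910 + 1/12000) = 824.7 Ω
R_th = 824.7 Ω
I_n = V_th/R_th = 0.3749/824.7 = 0.0004545 A, and R_n = R_th = 824.7 Ω

Final answer: I_n = 0.0004545 A, R_n = 824.7 Ω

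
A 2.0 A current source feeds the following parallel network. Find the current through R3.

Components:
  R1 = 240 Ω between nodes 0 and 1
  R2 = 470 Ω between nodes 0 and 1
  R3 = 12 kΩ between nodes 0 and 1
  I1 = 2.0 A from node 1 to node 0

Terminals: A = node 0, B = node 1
All resistors sit directly between nodes 0 and 1, so they are in parallel and share one voltage V; the full source current 2 A splits among them.
1/R_par = 1/240 + 1/470 + 1/12000 = 0.006378 S  =>  R_par = 156.8 Ω
V = I × R_par = 2 × 156.8 = 313.6 V
I_R3 = V/R3 = 313.6/12000 = 0.02613 A

Final answer: 0.02613 A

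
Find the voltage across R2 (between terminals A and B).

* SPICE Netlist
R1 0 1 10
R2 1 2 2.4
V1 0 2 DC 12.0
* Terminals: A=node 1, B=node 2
R1 and R2 are in series across V1 (node 0 → node 1 → node 2), and the output A–B is taken across R2, so this is a voltage divider.
Series current: I = V1/(R1 + R2) = 12/(10 + 2.4) = 12/12.4 = 0.9677 A
V_R2 = I × R2 = V1 × R2/(R1 + R2) = 12 × 2.4/12.4 = 2.323 V

Final answer: 2.323 V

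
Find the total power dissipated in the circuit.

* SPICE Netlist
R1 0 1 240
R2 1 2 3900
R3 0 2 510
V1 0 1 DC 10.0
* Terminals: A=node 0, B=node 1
Nodal analysis, taking node 1 as the 0 V reference.
Source V1 fixes V_0 = 10 V.
KCL at each unknown node (sum of currents leaving = 0; resistances in Ω):
  Node 2: (V_2 - 0)/3900 + (V_2 - 10)/510 = 0
Collecting terms: 0.002217 × V_2 = 0.01961  =>  V_2 = 8.844 V
Power in each resistor, P = (ΔV)²/R:
  P_R1 = (10 - 0)²/240 = 0.4167 W
  P_R2 = (0 - 8.844)²/3900 = 0.02005 W
  P_R3 = (10 - 8.844)²/510 = 0.002622 W
P_total = P_R1 + P_R2 + P_R3 = 0.4393 W

Final answer: 0.4393 W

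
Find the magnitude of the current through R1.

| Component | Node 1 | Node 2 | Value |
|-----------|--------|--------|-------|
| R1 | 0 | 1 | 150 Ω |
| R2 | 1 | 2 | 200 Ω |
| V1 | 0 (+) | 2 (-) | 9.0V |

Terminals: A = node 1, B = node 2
Nodal analysis, taking node 2 as the 0 V reference.
Source V1 fixes V_0 = 9 V.
KCL at each unknown node (sum of currents leaving = 0; resistances in Ω):
  Node 1: (V_1 - 9)/150 + (V_1 - 0)/200 = 0
Collecting terms: 0.01167 × V_1 = 0.06  =>  V_1 = 5.143 V
I_R1 = (V_0 - V_1)/R1 = (9 - 5.143)/150 = 0.02571 A
|I_R1| = 0.02571 A

Final answer: |I_R1| = 0.02571 A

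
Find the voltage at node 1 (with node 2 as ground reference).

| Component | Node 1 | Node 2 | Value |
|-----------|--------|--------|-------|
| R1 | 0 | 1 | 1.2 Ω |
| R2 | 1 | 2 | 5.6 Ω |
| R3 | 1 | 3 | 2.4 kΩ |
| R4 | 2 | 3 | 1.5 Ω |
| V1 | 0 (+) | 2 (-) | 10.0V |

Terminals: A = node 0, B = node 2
Nodal analysis, taking node 2 as the 0 V reference.
Source V1 fixes V_0 = 10 V.
KCL at each unknown node (sum of currents leaving = 0; resistances in Ω):
  Node 1: (V_1 - 10)/1.2 + (V_1 - 0)/5.6 + (V_1 - V_3)/2400 = 0
  Node 3: (V_3 - V_1)/2400 + (V_3 - 0)/1.5 = 0
Collecting terms (coefficients in siemens):
  1.012·V_1 - 0.0004167·V_3 = 8.333
  0.6671·V_3 - 0.0004167·V_1 = 0
Determinant D = (1.012)(0.6671) - (-0.0004167)(-0.0004167) = 0.6753
V_1 = [(8.333)(0.6671) - (-0.0004167)(0)]/D = 8.232 V
V_3 = [(1.012)(0) - (8.333)(-0.0004167)]/D = 0.005142 V
The requested potential is V_1 = 8.232 V.

Final answer: V_1 = 8.232 V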